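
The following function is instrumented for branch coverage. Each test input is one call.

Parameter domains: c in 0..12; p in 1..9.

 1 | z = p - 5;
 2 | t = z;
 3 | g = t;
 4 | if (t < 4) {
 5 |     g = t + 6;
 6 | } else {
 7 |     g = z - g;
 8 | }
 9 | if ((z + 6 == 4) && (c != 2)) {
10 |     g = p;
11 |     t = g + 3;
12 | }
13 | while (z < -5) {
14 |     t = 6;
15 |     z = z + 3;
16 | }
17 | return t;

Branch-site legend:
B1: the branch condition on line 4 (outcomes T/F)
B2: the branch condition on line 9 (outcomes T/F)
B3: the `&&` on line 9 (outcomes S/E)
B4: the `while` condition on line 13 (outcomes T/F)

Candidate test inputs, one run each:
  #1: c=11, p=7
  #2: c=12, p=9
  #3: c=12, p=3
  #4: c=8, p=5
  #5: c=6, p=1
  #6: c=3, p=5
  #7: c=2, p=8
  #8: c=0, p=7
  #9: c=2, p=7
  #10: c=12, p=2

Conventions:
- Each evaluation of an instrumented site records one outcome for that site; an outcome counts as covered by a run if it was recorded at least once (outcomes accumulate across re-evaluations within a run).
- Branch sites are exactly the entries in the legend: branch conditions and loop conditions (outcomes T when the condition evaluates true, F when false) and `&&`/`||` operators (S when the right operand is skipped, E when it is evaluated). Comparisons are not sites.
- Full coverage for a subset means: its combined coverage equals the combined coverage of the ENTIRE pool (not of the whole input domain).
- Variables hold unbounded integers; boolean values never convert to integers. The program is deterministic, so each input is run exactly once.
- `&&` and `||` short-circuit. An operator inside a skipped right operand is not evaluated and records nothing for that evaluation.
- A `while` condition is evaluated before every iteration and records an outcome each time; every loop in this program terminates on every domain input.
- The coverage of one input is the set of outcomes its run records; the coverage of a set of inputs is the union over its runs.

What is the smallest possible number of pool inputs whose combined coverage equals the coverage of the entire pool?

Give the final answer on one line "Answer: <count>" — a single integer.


test 1 (c=11, p=7) fires B1->T, B3->S, B2->F, B4->F; hits B1=T, B2=F, B3=S, B4=F
test 2 (c=12, p=9) fires B1->F, B3->S, B2->F, B4->F; hits B1=F, B2=F, B3=S, B4=F
test 3 (c=12, p=3) fires B1->T, B3->E, B2->T, B4->F; hits B1=T, B2=T, B3=E, B4=F
test 4 (c=8, p=5) fires B1->T, B3->S, B2->F, B4->F; hits B1=T, B2=F, B3=S, B4=F
test 5 (c=6, p=1) fires B1->T, B3->S, B2->F, B4->F; hits B1=T, B2=F, B3=S, B4=F
test 6 (c=3, p=5) fires B1->T, B3->S, B2->F, B4->F; hits B1=T, B2=F, B3=S, B4=F
test 7 (c=2, p=8) fires B1->T, B3->S, B2->F, B4->F; hits B1=T, B2=F, B3=S, B4=F
test 8 (c=0, p=7) fires B1->T, B3->S, B2->F, B4->F; hits B1=T, B2=F, B3=S, B4=F
test 9 (c=2, p=7) fires B1->T, B3->S, B2->F, B4->F; hits B1=T, B2=F, B3=S, B4=F
test 10 (c=12, p=2) fires B1->T, B3->S, B2->F, B4->F; hits B1=T, B2=F, B3=S, B4=F
the full pool covers 7 outcomes: B1=T, B1=F, B2=T, B2=F, B3=S, B3=E, B4=F
checked all size-1 subsets: none covers 7 outcomes (max 4/7)
inputs {2, 3} (size 2) cover everything; no size-2 subset with a lexicographically smaller index list covers all 7
Answer: 2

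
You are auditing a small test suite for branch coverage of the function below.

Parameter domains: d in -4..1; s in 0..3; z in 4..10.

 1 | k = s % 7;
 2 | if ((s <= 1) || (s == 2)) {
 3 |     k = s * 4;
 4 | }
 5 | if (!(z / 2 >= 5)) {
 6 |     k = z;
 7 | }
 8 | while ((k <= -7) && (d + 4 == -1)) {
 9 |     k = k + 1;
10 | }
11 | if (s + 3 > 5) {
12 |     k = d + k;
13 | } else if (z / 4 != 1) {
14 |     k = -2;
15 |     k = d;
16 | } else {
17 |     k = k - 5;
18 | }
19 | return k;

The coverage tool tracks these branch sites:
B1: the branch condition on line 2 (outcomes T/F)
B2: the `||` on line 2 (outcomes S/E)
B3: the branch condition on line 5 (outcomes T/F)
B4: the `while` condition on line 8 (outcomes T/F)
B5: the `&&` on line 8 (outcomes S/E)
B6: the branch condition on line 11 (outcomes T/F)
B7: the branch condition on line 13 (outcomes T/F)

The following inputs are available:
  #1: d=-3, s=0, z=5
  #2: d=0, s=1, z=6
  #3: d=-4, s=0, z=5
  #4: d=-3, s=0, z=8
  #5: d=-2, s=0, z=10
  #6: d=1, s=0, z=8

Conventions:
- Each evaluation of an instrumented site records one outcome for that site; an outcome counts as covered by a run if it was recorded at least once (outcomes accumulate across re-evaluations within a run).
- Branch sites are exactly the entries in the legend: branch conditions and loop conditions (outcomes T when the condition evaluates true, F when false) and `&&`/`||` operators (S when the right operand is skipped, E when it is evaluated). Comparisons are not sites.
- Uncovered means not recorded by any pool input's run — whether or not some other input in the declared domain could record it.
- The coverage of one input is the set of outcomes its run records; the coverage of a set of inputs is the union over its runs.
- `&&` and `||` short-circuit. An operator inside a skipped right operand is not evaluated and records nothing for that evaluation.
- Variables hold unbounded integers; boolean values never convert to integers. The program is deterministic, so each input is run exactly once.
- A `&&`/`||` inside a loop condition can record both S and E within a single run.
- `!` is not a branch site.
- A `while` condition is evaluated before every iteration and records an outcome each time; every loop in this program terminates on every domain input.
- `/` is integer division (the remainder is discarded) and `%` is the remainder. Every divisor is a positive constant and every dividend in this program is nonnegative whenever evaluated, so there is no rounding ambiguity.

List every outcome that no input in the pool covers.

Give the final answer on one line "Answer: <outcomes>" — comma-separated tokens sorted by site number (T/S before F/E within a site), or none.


#1 (d=-3, s=0, z=5) -> B2->S, B1->T, B3->T, B5->S, B4->F, B6->F, B7->F; covered: B1=T, B2=S, B3=T, B4=F, B5=S, B6=F, B7=F
#2 (d=0, s=1, z=6) -> B2->S, B1->T, B3->T, B5->S, B4->F, B6->F, B7->F; covered: B1=T, B2=S, B3=T, B4=F, B5=S, B6=F, B7=F
#3 (d=-4, s=0, z=5) -> B2->S, B1->T, B3->T, B5->S, B4->F, B6->F, B7->F; covered: B1=T, B2=S, B3=T, B4=F, B5=S, B6=F, B7=F
#4 (d=-3, s=0, z=8) -> B2->S, B1->T, B3->T, B5->S, B4->F, B6->F, B7->T; covered: B1=T, B2=S, B3=T, B4=F, B5=S, B6=F, B7=T
#5 (d=-2, s=0, z=10) -> B2->S, B1->T, B3->F, B5->S, B4->F, B6->F, B7->T; covered: B1=T, B2=S, B3=F, B4=F, B5=S, B6=F, B7=T
#6 (d=1, s=0, z=8) -> B2->S, B1->T, B3->T, B5->S, B4->F, B6->F, B7->T; covered: B1=T, B2=S, B3=T, B4=F, B5=S, B6=F, B7=T
union over the pool: B1=T, B2=S, B3=T, B3=F, B4=F, B5=S, B6=F, B7=T, B7=F
uncovered (5 of 14): B1=F, B2=E, B4=T, B5=E, B6=T
Answer: B1=F, B2=E, B4=T, B5=E, B6=T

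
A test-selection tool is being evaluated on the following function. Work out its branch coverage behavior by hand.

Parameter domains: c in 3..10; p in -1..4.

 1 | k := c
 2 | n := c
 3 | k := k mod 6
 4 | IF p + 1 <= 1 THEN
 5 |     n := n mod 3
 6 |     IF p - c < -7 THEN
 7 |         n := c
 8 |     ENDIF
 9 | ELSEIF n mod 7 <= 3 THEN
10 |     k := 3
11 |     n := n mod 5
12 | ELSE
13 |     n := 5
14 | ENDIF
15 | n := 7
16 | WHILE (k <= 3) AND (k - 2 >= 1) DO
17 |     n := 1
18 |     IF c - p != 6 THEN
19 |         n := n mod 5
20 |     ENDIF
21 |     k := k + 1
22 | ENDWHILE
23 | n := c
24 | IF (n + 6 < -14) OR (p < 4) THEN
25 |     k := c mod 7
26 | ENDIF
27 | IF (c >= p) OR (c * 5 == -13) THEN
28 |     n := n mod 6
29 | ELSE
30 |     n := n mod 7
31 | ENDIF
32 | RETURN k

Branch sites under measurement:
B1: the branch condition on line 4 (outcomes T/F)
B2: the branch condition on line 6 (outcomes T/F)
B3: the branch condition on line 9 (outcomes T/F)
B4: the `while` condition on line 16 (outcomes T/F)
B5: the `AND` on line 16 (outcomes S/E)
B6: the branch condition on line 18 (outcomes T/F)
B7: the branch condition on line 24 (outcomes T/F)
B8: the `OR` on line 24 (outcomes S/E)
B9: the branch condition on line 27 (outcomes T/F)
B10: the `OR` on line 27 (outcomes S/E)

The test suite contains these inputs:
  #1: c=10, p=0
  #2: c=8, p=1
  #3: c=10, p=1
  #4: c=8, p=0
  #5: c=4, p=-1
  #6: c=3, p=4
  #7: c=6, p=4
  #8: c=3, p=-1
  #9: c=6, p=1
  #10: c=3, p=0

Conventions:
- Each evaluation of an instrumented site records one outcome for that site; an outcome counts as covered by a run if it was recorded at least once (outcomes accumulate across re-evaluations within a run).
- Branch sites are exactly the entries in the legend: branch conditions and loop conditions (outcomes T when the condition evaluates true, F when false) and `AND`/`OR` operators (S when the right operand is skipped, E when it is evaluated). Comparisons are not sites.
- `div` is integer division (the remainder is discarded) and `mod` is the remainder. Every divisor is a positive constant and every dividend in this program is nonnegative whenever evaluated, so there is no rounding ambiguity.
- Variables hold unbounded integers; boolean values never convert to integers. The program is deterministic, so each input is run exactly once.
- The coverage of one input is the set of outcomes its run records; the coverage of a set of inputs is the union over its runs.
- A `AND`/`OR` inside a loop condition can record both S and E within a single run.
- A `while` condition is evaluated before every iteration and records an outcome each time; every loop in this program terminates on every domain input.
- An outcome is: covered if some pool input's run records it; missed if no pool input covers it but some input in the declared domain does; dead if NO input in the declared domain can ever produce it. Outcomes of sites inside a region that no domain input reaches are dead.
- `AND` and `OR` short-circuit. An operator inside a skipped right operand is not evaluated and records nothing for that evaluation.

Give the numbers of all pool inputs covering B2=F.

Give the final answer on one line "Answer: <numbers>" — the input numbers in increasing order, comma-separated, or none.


input #1 (c=10, p=0): never hits B2=F
input #2 (c=8, p=1): never hits B2=F
input #3 (c=10, p=1): never hits B2=F
input #4 (c=8, p=0): never hits B2=F
input #5 (c=4, p=-1): hits B2=F
input #6 (c=3, p=4): never hits B2=F
input #7 (c=6, p=4): never hits B2=F
input #8 (c=3, p=-1): hits B2=F
input #9 (c=6, p=1): never hits B2=F
input #10 (c=3, p=0): hits B2=F
Answer: 5, 8, 10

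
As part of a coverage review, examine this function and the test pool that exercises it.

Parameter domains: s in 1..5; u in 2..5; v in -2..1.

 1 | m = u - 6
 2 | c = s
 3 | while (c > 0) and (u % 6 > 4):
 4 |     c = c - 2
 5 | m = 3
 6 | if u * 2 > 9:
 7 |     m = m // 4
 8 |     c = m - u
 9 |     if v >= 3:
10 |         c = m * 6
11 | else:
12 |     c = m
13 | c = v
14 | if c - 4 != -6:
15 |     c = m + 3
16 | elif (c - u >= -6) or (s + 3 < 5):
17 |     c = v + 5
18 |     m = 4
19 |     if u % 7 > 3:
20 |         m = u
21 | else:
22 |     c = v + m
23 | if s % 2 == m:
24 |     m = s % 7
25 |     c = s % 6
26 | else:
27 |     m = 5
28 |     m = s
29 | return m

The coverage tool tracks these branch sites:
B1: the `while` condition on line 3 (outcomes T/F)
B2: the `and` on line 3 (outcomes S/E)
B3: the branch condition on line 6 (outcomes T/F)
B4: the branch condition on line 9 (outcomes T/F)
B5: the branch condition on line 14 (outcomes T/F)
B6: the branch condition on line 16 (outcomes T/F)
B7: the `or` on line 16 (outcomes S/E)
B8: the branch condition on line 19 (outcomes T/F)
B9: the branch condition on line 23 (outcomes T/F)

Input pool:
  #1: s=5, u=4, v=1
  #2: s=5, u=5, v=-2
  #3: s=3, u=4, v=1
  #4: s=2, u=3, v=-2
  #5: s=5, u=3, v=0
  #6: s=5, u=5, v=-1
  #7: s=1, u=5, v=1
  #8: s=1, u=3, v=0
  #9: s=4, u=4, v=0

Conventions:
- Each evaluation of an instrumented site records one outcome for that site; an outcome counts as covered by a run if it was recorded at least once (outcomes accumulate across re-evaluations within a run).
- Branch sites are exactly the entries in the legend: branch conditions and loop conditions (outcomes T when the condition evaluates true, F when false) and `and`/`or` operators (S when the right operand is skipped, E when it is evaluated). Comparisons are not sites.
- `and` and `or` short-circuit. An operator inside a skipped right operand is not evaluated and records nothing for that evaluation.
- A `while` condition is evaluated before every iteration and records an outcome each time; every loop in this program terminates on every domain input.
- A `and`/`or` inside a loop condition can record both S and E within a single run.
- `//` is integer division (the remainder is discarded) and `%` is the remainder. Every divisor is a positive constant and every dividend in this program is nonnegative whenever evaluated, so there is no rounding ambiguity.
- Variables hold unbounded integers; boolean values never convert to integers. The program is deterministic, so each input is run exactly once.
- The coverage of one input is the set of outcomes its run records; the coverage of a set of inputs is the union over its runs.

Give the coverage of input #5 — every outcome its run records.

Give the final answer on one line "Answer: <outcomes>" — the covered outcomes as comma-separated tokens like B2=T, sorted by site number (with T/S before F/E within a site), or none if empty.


Running input #5 (s=5, u=3, v=0), event by event:
  B2->E, B1->F, B3->F, B5->T, B9->F
as a set, this run covers: B1=F, B2=E, B3=F, B5=T, B9=F
Answer: B1=F, B2=E, B3=F, B5=T, B9=F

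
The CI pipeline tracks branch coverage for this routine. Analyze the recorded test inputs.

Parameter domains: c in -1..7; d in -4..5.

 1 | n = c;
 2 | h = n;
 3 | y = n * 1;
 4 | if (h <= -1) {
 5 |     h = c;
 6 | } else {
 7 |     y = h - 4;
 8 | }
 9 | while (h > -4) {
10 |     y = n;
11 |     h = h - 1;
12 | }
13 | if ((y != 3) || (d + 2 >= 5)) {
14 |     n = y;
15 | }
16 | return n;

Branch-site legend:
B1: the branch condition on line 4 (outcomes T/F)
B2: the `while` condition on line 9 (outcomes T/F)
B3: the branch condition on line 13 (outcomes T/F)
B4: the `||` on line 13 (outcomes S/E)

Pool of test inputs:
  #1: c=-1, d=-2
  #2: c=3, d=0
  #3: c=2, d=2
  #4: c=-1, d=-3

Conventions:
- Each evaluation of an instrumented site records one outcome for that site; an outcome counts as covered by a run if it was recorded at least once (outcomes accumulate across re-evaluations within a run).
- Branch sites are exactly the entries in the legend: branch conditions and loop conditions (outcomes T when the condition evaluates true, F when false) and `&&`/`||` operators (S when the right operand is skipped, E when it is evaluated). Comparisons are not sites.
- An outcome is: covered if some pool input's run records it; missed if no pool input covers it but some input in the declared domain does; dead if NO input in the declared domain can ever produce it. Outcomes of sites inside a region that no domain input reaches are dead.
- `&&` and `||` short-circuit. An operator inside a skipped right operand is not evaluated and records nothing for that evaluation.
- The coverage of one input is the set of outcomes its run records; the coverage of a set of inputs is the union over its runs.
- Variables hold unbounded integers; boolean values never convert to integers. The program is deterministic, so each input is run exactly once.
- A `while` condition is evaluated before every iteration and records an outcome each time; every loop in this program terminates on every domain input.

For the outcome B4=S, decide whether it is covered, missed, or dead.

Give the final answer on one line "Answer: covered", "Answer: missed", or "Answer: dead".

B4=S is recorded by pool input(s) 1, 3, 4 -> covered

Answer: covered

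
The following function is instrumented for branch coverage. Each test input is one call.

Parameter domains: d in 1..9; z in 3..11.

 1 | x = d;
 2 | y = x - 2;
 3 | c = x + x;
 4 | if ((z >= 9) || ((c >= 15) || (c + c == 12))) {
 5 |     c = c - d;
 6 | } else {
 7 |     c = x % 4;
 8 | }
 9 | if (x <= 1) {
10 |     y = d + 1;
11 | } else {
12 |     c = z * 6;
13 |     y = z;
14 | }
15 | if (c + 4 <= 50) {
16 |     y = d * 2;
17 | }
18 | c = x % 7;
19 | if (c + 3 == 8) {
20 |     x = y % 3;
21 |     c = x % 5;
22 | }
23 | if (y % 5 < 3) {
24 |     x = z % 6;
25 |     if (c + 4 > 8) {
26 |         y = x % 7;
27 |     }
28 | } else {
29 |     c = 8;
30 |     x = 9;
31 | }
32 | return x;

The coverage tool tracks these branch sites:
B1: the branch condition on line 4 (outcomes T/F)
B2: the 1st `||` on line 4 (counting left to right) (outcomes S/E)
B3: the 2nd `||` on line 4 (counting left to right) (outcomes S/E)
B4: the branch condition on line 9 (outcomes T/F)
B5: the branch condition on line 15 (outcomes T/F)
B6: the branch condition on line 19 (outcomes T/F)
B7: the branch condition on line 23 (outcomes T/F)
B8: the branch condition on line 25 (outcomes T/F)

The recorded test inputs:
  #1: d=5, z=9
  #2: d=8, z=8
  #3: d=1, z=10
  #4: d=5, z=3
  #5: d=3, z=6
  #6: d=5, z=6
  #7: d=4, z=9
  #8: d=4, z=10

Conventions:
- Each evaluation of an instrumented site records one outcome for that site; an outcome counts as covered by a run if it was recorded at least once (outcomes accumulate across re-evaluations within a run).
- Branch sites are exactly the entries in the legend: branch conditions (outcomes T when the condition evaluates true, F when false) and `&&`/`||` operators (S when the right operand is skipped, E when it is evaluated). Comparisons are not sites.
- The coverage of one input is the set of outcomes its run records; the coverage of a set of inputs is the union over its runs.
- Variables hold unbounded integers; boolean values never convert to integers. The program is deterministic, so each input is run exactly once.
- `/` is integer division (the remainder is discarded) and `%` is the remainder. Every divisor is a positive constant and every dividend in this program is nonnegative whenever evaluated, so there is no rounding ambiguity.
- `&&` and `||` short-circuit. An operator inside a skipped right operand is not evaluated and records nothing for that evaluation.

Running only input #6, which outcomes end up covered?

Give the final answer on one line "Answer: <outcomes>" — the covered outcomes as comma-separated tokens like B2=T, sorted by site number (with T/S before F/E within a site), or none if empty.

Running input #6 (d=5, z=6), event by event:
  B2->E, B3->E, B1->F, B4->F, B5->T, B6->T, B7->T, B8->F
distinct outcomes covered: B1=F, B2=E, B3=E, B4=F, B5=T, B6=T, B7=T, B8=F

Answer: B1=F, B2=E, B3=E, B4=F, B5=T, B6=T, B7=T, B8=F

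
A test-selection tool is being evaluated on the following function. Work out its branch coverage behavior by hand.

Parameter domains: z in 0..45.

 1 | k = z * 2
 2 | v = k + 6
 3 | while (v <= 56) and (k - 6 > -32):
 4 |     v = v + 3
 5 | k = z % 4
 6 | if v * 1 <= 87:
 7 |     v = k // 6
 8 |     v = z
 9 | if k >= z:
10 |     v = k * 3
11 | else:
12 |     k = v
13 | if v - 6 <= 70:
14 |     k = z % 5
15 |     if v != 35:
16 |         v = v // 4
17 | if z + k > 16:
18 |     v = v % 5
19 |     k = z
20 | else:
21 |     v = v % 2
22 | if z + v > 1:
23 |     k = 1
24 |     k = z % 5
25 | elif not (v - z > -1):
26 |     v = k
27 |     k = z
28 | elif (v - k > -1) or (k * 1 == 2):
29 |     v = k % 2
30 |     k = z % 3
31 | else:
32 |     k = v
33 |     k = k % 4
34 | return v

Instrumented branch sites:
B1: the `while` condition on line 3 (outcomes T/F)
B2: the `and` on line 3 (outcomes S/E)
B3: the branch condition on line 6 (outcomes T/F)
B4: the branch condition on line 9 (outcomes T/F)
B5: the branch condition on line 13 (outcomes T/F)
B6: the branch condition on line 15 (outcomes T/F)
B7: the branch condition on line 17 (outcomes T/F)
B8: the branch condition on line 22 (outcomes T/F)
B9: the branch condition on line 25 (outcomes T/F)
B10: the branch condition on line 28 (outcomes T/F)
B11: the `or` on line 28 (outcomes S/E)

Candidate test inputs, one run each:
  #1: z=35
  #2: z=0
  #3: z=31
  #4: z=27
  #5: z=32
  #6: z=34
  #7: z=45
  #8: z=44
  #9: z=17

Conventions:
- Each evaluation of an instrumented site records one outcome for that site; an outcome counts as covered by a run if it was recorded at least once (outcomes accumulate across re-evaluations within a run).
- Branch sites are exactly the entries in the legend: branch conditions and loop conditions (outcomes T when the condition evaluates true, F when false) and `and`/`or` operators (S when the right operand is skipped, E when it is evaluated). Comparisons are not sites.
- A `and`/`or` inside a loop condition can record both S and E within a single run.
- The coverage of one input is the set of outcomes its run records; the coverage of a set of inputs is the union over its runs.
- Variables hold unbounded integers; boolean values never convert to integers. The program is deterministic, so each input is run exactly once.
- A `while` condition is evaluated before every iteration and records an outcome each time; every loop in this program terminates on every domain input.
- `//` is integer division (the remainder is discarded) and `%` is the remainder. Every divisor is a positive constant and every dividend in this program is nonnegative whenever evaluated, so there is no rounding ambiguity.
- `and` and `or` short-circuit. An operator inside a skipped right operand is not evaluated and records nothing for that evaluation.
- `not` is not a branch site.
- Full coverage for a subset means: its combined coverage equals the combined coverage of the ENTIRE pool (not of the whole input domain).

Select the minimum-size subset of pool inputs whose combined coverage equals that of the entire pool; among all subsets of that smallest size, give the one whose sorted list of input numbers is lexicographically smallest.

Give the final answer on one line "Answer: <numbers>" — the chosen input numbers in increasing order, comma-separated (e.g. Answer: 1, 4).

#1 (z=35) -> covered: B1=F, B2=S, B3=T, B4=F, B5=T, B6=F, B7=T, B8=T
#2 (z=0) -> covered: B1=T, B1=F, B2=S, B2=E, B3=T, B4=T, B5=T, B6=T, B7=F, B8=F, B9=F, B10=T, B11=S
#3 (z=31) -> covered: B1=F, B2=S, B3=T, B4=F, B5=T, B6=T, B7=T, B8=T
#4 (z=27) -> covered: B1=F, B2=S, B3=T, B4=F, B5=T, B6=T, B7=T, B8=T
#5 (z=32) -> covered: B1=F, B2=S, B3=T, B4=F, B5=T, B6=T, B7=T, B8=T
#6 (z=34) -> covered: B1=F, B2=S, B3=T, B4=F, B5=T, B6=T, B7=T, B8=T
#7 (z=45) -> covered: B1=F, B2=S, B3=F, B4=F, B5=F, B7=T, B8=T
#8 (z=44) -> covered: B1=F, B2=S, B3=F, B4=F, B5=F, B7=T, B8=T
#9 (z=17) -> covered: B1=T, B1=F, B2=S, B2=E, B3=T, B4=F, B5=T, B6=T, B7=T, B8=T
the full pool covers 19 outcomes: B1=T, B1=F, B2=S, B2=E, B3=T, B3=F, B4=T, B4=F, B5=T, B5=F, B6=T, B6=F, B7=T, B7=F, B8=T, B8=F, B9=F, B10=T, B11=S
size 1 is not enough: best union over all size-1 subsets is 13/19
size 2 is not enough: best union over all size-2 subsets is 18/19
at size 3, {1, 2, 7} reaches all 19 outcomes; every lexicographically earlier size-3 subset fails

Answer: 1, 2, 7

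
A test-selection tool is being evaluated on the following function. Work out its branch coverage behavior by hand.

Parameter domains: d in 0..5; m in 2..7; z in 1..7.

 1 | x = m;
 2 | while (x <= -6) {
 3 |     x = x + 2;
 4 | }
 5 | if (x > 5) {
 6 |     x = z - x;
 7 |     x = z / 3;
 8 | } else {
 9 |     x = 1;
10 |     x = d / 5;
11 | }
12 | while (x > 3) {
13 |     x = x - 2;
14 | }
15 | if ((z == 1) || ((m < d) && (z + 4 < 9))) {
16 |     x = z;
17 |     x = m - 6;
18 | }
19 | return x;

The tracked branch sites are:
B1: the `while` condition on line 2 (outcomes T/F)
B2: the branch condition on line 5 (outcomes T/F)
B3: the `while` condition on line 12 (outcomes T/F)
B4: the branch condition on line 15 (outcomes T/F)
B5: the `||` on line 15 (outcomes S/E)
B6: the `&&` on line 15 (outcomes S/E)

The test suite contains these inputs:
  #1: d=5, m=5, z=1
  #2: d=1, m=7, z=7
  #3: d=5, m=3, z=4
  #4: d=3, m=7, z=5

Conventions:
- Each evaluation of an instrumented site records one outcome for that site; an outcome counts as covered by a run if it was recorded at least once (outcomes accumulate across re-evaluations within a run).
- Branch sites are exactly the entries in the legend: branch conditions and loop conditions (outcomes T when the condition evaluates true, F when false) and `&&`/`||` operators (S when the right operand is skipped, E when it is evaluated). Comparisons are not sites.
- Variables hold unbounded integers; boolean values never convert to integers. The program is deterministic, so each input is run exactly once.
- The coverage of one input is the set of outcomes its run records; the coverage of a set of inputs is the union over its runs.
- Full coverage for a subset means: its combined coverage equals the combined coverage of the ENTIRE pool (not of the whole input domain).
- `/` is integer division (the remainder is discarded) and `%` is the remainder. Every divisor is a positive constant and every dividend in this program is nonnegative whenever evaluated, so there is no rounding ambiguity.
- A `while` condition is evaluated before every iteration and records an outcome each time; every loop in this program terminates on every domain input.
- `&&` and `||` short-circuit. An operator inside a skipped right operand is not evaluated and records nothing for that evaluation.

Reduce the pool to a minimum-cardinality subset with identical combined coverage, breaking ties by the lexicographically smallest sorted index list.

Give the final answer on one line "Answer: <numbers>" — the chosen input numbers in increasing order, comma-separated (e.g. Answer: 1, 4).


test 1 (d=5, m=5, z=1) fires B1->F, B2->F, B3->F, B5->S, B4->T; hits B1=F, B2=F, B3=F, B4=T, B5=S
test 2 (d=1, m=7, z=7) fires B1->F, B2->T, B3->F, B5->E, B6->S, B4->F; hits B1=F, B2=T, B3=F, B4=F, B5=E, B6=S
test 3 (d=5, m=3, z=4) fires B1->F, B2->F, B3->F, B5->E, B6->E, B4->T; hits B1=F, B2=F, B3=F, B4=T, B5=E, B6=E
test 4 (d=3, m=7, z=5) fires B1->F, B2->T, B3->F, B5->E, B6->S, B4->F; hits B1=F, B2=T, B3=F, B4=F, B5=E, B6=S
pool-wide coverage (10 outcomes): B1=F, B2=T, B2=F, B3=F, B4=T, B4=F, B5=S, B5=E, B6=S, B6=E
every size-1 subset falls short of the 10 outcomes (best: 6/10)
every size-2 subset falls short of the 10 outcomes (best: 9/10)
size 3: inputs {1, 2, 3} cover all 10 outcomes, and no lexicographically smaller subset of this size does
Answer: 1, 2, 3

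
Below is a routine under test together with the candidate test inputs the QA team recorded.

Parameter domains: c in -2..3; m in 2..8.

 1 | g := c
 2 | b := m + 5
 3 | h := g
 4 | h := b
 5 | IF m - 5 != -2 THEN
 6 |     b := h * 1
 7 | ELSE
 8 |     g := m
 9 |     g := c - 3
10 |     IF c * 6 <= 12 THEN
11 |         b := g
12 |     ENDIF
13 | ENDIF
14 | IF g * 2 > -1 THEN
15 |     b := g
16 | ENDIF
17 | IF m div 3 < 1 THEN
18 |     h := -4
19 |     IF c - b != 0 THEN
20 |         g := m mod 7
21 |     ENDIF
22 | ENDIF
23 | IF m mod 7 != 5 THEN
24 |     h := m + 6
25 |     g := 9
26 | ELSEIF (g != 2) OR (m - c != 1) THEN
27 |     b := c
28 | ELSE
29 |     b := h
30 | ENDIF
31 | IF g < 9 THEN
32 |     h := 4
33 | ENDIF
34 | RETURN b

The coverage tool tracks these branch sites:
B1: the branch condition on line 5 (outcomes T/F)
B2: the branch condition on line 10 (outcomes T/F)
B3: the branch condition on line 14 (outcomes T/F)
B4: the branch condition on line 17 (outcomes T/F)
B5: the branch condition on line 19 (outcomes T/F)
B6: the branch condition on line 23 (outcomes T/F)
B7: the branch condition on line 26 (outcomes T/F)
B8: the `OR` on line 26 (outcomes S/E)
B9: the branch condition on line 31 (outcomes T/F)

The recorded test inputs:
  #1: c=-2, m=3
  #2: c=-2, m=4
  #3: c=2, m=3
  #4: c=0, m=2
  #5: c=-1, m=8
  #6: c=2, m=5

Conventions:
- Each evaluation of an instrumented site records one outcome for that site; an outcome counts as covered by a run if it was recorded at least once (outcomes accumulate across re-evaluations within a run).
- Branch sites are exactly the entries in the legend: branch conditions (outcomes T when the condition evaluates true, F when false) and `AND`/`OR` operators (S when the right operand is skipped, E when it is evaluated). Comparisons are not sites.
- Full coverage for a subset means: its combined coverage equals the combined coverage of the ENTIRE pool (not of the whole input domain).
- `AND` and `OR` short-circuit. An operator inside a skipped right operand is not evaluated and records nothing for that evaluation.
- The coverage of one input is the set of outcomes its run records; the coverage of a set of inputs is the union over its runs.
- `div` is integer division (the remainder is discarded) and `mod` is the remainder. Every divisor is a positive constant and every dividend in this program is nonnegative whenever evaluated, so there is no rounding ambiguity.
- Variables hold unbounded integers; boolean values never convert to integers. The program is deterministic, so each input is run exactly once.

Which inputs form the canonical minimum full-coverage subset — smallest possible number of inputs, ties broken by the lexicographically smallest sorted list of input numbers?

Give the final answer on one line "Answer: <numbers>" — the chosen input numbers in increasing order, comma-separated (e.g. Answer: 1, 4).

run #1 (c=-2, m=3) runs B1->F, B2->T, B3->F, B4->F, B6->T, B9->F; records B1=F, B2=T, B3=F, B4=F, B6=T, B9=F
run #2 (c=-2, m=4) runs B1->T, B3->F, B4->F, B6->T, B9->F; records B1=T, B3=F, B4=F, B6=T, B9=F
run #3 (c=2, m=3) runs B1->F, B2->T, B3->F, B4->F, B6->T, B9->F; records B1=F, B2=T, B3=F, B4=F, B6=T, B9=F
run #4 (c=0, m=2) runs B1->T, B3->T, B4->T, B5->F, B6->T, B9->F; records B1=T, B3=T, B4=T, B5=F, B6=T, B9=F
run #5 (c=-1, m=8) runs B1->T, B3->F, B4->F, B6->T, B9->F; records B1=T, B3=F, B4=F, B6=T, B9=F
run #6 (c=2, m=5) runs B1->T, B3->T, B4->F, B6->F, B8->E, B7->T, B9->T; records B1=T, B3=T, B4=F, B6=F, B7=T, B8=E, B9=T
union over all inputs: B1=T, B1=F, B2=T, B3=T, B3=F, B4=T, B4=F, B5=F, B6=T, B6=F, B7=T, B8=E, B9=T, B9=F (14 outcomes)
every size-1 subset falls short of the 14 outcomes (best: 7/14)
every size-2 subset falls short of the 14 outcomes (best: 12/14)
inputs {1, 4, 6} (size 3) cover everything; no size-3 subset with a lexicographically smaller index list covers all 14

Answer: 1, 4, 6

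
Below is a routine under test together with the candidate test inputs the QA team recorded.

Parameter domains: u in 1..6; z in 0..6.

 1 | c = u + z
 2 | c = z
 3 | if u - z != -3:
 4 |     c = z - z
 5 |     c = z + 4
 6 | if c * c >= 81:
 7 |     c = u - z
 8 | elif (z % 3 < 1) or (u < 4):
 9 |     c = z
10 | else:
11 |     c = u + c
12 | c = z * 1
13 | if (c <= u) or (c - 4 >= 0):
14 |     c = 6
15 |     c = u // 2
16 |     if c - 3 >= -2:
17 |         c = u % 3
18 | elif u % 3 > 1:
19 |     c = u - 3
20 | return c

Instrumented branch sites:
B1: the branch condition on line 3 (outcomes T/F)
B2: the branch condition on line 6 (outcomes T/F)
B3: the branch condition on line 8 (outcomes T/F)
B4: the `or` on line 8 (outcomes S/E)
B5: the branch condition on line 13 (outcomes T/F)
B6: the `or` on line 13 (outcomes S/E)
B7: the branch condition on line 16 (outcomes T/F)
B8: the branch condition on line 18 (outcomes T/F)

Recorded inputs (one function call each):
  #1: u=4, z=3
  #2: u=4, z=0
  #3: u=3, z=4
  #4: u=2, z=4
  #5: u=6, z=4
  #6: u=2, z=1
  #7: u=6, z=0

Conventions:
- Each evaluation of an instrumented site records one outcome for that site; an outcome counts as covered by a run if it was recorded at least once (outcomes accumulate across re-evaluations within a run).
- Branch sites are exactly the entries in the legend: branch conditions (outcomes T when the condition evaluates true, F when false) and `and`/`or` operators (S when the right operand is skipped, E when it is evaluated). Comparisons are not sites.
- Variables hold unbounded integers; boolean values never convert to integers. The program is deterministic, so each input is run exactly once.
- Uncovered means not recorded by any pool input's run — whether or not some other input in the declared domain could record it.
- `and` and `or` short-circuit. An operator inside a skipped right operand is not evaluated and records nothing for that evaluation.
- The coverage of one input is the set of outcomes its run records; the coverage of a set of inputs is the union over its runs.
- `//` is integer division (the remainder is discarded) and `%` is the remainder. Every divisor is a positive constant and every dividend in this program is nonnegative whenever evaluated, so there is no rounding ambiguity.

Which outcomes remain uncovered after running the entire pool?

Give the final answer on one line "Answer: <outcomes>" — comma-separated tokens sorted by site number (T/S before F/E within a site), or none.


test 1 (u=4, z=3) fires B1->T, B2->F, B4->S, B3->T, B6->S, B5->T, B7->T; hits B1=T, B2=F, B3=T, B4=S, B5=T, B6=S, B7=T
test 2 (u=4, z=0) fires B1->T, B2->F, B4->S, B3->T, B6->S, B5->T, B7->T; hits B1=T, B2=F, B3=T, B4=S, B5=T, B6=S, B7=T
test 3 (u=3, z=4) fires B1->T, B2->F, B4->E, B3->T, B6->E, B5->T, B7->T; hits B1=T, B2=F, B3=T, B4=E, B5=T, B6=E, B7=T
test 4 (u=2, z=4) fires B1->T, B2->F, B4->E, B3->T, B6->E, B5->T, B7->T; hits B1=T, B2=F, B3=T, B4=E, B5=T, B6=E, B7=T
test 5 (u=6, z=4) fires B1->T, B2->F, B4->E, B3->F, B6->S, B5->T, B7->T; hits B1=T, B2=F, B3=F, B4=E, B5=T, B6=S, B7=T
test 6 (u=2, z=1) fires B1->T, B2->F, B4->E, B3->T, B6->S, B5->T, B7->T; hits B1=T, B2=F, B3=T, B4=E, B5=T, B6=S, B7=T
test 7 (u=6, z=0) fires B1->T, B2->F, B4->S, B3->T, B6->S, B5->T, B7->T; hits B1=T, B2=F, B3=T, B4=S, B5=T, B6=S, B7=T
union over the pool: B1=T, B2=F, B3=T, B3=F, B4=S, B4=E, B5=T, B6=S, B6=E, B7=T
uncovered (6 of 16): B1=F, B2=T, B5=F, B7=F, B8=T, B8=F
Answer: B1=F, B2=T, B5=F, B7=F, B8=T, B8=F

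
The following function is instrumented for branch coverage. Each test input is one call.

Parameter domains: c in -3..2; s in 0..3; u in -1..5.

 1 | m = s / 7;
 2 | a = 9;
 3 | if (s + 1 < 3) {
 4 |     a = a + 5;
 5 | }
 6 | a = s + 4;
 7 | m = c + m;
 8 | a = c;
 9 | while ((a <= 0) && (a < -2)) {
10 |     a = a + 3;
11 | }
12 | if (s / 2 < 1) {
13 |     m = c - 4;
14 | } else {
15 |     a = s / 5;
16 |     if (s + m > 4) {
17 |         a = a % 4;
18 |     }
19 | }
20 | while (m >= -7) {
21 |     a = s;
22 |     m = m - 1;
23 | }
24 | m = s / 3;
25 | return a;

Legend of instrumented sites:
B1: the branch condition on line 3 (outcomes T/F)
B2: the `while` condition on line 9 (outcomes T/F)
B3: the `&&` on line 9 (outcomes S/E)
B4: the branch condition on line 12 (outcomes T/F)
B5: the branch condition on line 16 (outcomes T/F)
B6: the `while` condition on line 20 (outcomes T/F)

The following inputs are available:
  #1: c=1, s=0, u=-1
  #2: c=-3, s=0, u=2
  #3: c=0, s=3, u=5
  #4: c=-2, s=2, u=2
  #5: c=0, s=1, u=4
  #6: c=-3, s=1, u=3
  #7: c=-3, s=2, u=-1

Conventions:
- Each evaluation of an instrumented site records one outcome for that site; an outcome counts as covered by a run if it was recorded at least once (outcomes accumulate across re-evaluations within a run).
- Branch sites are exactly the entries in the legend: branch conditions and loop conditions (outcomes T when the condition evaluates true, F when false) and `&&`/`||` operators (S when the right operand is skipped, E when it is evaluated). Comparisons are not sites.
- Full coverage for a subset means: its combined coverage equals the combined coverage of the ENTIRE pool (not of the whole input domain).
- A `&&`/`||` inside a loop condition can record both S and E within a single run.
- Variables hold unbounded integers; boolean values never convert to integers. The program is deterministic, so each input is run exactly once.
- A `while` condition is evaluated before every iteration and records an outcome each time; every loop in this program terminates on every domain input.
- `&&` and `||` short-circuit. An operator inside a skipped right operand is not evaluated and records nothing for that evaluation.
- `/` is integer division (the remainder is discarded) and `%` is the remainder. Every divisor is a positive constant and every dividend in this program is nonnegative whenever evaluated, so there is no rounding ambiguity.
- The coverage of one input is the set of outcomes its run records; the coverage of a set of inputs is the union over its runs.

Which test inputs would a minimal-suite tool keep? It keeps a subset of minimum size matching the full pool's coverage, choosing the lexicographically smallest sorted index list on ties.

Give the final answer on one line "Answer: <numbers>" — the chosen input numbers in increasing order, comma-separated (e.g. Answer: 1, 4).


#1 (c=1, s=0, u=-1) -> covered: B1=T, B2=F, B3=S, B4=T, B6=T, B6=F
#2 (c=-3, s=0, u=2) -> covered: B1=T, B2=T, B2=F, B3=E, B4=T, B6=T, B6=F
#3 (c=0, s=3, u=5) -> covered: B1=F, B2=F, B3=E, B4=F, B5=F, B6=T, B6=F
#4 (c=-2, s=2, u=2) -> covered: B1=F, B2=F, B3=E, B4=F, B5=F, B6=T, B6=F
#5 (c=0, s=1, u=4) -> covered: B1=T, B2=F, B3=E, B4=T, B6=T, B6=F
#6 (c=-3, s=1, u=3) -> covered: B1=T, B2=T, B2=F, B3=E, B4=T, B6=T, B6=F
#7 (c=-3, s=2, u=-1) -> covered: B1=F, B2=T, B2=F, B3=E, B4=F, B5=F, B6=T, B6=F
the full pool covers 11 outcomes: B1=T, B1=F, B2=T, B2=F, B3=S, B3=E, B4=T, B4=F, B5=F, B6=T, B6=F
no size-1 subset reaches all 11 outcomes (best union: 8/11)
size 2: inputs {1, 7} cover all 11 outcomes, and no lexicographically smaller subset of this size does
Answer: 1, 7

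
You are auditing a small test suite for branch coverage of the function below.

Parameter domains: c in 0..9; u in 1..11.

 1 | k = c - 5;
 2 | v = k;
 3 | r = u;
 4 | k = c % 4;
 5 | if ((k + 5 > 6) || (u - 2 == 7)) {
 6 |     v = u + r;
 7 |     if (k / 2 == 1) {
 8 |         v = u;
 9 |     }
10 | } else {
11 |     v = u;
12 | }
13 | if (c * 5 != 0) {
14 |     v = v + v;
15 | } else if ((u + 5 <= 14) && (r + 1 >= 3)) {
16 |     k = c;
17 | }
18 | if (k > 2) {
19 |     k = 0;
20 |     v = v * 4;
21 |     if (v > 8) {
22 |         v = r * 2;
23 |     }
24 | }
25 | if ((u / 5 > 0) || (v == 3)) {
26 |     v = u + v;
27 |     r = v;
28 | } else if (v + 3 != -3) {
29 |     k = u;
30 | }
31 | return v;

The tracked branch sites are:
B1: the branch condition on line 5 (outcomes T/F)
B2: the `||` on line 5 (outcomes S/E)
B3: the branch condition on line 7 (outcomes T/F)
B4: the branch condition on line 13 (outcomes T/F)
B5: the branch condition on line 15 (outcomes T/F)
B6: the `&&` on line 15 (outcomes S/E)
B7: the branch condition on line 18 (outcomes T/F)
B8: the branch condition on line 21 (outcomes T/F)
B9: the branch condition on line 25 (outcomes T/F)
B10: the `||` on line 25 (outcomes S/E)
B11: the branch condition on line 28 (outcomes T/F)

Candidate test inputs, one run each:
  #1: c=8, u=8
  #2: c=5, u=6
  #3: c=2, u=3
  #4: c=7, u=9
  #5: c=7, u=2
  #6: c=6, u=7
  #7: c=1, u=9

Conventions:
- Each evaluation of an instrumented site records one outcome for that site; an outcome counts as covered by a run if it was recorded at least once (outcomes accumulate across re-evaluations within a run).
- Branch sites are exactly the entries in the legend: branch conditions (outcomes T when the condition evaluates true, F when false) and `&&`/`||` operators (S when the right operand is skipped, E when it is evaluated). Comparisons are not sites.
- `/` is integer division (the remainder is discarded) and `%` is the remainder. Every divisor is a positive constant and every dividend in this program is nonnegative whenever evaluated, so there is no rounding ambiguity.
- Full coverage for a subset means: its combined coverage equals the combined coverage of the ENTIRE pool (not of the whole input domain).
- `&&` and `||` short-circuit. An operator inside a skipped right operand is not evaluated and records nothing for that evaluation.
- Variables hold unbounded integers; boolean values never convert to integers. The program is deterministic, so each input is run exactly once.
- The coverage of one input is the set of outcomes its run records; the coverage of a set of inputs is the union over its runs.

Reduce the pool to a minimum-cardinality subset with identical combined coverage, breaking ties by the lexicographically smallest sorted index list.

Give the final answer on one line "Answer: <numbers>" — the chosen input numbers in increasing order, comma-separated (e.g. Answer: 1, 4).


#1 (c=8, u=8) -> covered: B1=F, B2=E, B4=T, B7=F, B9=T, B10=S
#2 (c=5, u=6) -> covered: B1=F, B2=E, B4=T, B7=F, B9=T, B10=S
#3 (c=2, u=3) -> covered: B1=T, B2=S, B3=T, B4=T, B7=F, B9=F, B10=E, B11=T
#4 (c=7, u=9) -> covered: B1=T, B2=S, B3=T, B4=T, B7=T, B8=T, B9=T, B10=S
#5 (c=7, u=2) -> covered: B1=T, B2=S, B3=T, B4=T, B7=T, B8=T, B9=F, B10=E, B11=T
#6 (c=6, u=7) -> covered: B1=T, B2=S, B3=T, B4=T, B7=F, B9=T, B10=S
#7 (c=1, u=9) -> covered: B1=T, B2=E, B3=F, B4=T, B7=F, B9=T, B10=S
the full pool covers 15 outcomes: B1=T, B1=F, B2=S, B2=E, B3=T, B3=F, B4=T, B7=T, B7=F, B8=T, B9=T, B9=F, B10=S, B10=E, B11=T
every size-1 subset falls short of the 15 outcomes (best: 9/15)
every size-2 subset falls short of the 15 outcomes (best: 14/15)
at size 3, {1, 5, 7} reaches all 15 outcomes; every lexicographically earlier size-3 subset fails
Answer: 1, 5, 7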